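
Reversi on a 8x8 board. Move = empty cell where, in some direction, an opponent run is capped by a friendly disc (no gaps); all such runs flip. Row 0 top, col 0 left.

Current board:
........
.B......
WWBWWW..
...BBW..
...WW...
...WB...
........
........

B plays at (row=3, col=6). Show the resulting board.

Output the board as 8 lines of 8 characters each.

Answer: ........
.B......
WWBWWW..
...BBBB.
...WW...
...WB...
........
........

Derivation:
Place B at (3,6); scan 8 dirs for brackets.
Dir NW: opp run (2,5), next='.' -> no flip
Dir N: first cell '.' (not opp) -> no flip
Dir NE: first cell '.' (not opp) -> no flip
Dir W: opp run (3,5) capped by B -> flip
Dir E: first cell '.' (not opp) -> no flip
Dir SW: first cell '.' (not opp) -> no flip
Dir S: first cell '.' (not opp) -> no flip
Dir SE: first cell '.' (not opp) -> no flip
All flips: (3,5)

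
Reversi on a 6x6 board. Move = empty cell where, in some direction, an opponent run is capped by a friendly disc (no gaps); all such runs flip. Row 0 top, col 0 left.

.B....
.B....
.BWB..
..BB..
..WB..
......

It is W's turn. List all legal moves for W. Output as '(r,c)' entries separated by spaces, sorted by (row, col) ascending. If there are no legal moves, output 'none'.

(0,0): flips 1 -> legal
(0,2): no bracket -> illegal
(1,0): no bracket -> illegal
(1,2): no bracket -> illegal
(1,3): no bracket -> illegal
(1,4): no bracket -> illegal
(2,0): flips 1 -> legal
(2,4): flips 2 -> legal
(3,0): no bracket -> illegal
(3,1): no bracket -> illegal
(3,4): no bracket -> illegal
(4,1): no bracket -> illegal
(4,4): flips 2 -> legal
(5,2): no bracket -> illegal
(5,3): no bracket -> illegal
(5,4): no bracket -> illegal

Answer: (0,0) (2,0) (2,4) (4,4)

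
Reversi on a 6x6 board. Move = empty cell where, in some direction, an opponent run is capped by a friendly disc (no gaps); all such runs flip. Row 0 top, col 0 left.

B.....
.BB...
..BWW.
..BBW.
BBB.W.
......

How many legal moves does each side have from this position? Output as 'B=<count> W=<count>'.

Answer: B=7 W=6

Derivation:
-- B to move --
(1,3): flips 1 -> legal
(1,4): flips 1 -> legal
(1,5): flips 1 -> legal
(2,5): flips 2 -> legal
(3,5): flips 1 -> legal
(4,3): no bracket -> illegal
(4,5): flips 2 -> legal
(5,3): no bracket -> illegal
(5,4): no bracket -> illegal
(5,5): flips 1 -> legal
B mobility = 7
-- W to move --
(0,1): flips 1 -> legal
(0,2): no bracket -> illegal
(0,3): no bracket -> illegal
(1,0): no bracket -> illegal
(1,3): no bracket -> illegal
(2,0): no bracket -> illegal
(2,1): flips 1 -> legal
(3,0): no bracket -> illegal
(3,1): flips 2 -> legal
(4,3): flips 1 -> legal
(5,0): flips 2 -> legal
(5,1): flips 2 -> legal
(5,2): no bracket -> illegal
(5,3): no bracket -> illegal
W mobility = 6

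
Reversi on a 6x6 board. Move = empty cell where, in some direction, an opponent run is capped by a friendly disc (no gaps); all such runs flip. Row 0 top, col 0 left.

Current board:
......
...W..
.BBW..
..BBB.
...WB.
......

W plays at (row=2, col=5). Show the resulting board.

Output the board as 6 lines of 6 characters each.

Place W at (2,5); scan 8 dirs for brackets.
Dir NW: first cell '.' (not opp) -> no flip
Dir N: first cell '.' (not opp) -> no flip
Dir NE: edge -> no flip
Dir W: first cell '.' (not opp) -> no flip
Dir E: edge -> no flip
Dir SW: opp run (3,4) capped by W -> flip
Dir S: first cell '.' (not opp) -> no flip
Dir SE: edge -> no flip
All flips: (3,4)

Answer: ......
...W..
.BBW.W
..BBW.
...WB.
......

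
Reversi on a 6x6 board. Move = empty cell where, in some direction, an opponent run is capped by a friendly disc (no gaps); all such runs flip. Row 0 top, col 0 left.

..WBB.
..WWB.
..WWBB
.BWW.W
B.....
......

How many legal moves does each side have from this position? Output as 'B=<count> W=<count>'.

Answer: B=8 W=3

Derivation:
-- B to move --
(0,1): flips 1 -> legal
(1,1): flips 2 -> legal
(2,1): flips 3 -> legal
(3,4): flips 2 -> legal
(4,1): flips 2 -> legal
(4,2): flips 1 -> legal
(4,3): flips 3 -> legal
(4,4): no bracket -> illegal
(4,5): flips 1 -> legal
B mobility = 8
-- W to move --
(0,5): flips 3 -> legal
(1,5): flips 3 -> legal
(2,0): no bracket -> illegal
(2,1): no bracket -> illegal
(3,0): flips 1 -> legal
(3,4): no bracket -> illegal
(4,1): no bracket -> illegal
(4,2): no bracket -> illegal
(5,0): no bracket -> illegal
(5,1): no bracket -> illegal
W mobility = 3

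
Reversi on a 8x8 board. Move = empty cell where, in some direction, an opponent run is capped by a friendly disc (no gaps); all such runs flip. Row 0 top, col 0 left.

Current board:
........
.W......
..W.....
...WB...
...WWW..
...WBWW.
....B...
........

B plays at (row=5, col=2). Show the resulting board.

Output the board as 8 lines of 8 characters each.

Answer: ........
.W......
..W.....
...WB...
...BWW..
..BBBWW.
....B...
........

Derivation:
Place B at (5,2); scan 8 dirs for brackets.
Dir NW: first cell '.' (not opp) -> no flip
Dir N: first cell '.' (not opp) -> no flip
Dir NE: opp run (4,3) capped by B -> flip
Dir W: first cell '.' (not opp) -> no flip
Dir E: opp run (5,3) capped by B -> flip
Dir SW: first cell '.' (not opp) -> no flip
Dir S: first cell '.' (not opp) -> no flip
Dir SE: first cell '.' (not opp) -> no flip
All flips: (4,3) (5,3)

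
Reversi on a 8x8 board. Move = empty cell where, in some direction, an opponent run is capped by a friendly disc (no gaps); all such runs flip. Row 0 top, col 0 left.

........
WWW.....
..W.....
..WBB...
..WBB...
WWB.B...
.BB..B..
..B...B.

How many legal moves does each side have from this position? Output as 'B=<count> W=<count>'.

Answer: B=7 W=7

Derivation:
-- B to move --
(0,0): flips 2 -> legal
(0,1): no bracket -> illegal
(0,2): flips 4 -> legal
(0,3): no bracket -> illegal
(1,3): no bracket -> illegal
(2,0): no bracket -> illegal
(2,1): flips 1 -> legal
(2,3): no bracket -> illegal
(3,1): flips 1 -> legal
(4,0): flips 1 -> legal
(4,1): flips 2 -> legal
(5,3): no bracket -> illegal
(6,0): flips 2 -> legal
B mobility = 7
-- W to move --
(2,3): no bracket -> illegal
(2,4): flips 1 -> legal
(2,5): no bracket -> illegal
(3,5): flips 2 -> legal
(4,1): no bracket -> illegal
(4,5): flips 2 -> legal
(5,3): flips 1 -> legal
(5,5): flips 2 -> legal
(5,6): no bracket -> illegal
(6,0): no bracket -> illegal
(6,3): no bracket -> illegal
(6,4): no bracket -> illegal
(6,6): no bracket -> illegal
(6,7): no bracket -> illegal
(7,0): no bracket -> illegal
(7,1): flips 1 -> legal
(7,3): flips 1 -> legal
(7,4): no bracket -> illegal
(7,5): no bracket -> illegal
(7,7): no bracket -> illegal
W mobility = 7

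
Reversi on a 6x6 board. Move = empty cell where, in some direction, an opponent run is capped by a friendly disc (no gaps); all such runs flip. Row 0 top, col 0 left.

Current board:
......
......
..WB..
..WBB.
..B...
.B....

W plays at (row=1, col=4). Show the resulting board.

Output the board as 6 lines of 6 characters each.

Place W at (1,4); scan 8 dirs for brackets.
Dir NW: first cell '.' (not opp) -> no flip
Dir N: first cell '.' (not opp) -> no flip
Dir NE: first cell '.' (not opp) -> no flip
Dir W: first cell '.' (not opp) -> no flip
Dir E: first cell '.' (not opp) -> no flip
Dir SW: opp run (2,3) capped by W -> flip
Dir S: first cell '.' (not opp) -> no flip
Dir SE: first cell '.' (not opp) -> no flip
All flips: (2,3)

Answer: ......
....W.
..WW..
..WBB.
..B...
.B....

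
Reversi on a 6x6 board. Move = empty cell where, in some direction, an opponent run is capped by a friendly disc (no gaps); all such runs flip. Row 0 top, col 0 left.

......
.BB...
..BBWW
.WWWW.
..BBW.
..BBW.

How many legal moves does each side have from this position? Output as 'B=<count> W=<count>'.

-- B to move --
(1,3): no bracket -> illegal
(1,4): no bracket -> illegal
(1,5): flips 2 -> legal
(2,0): flips 1 -> legal
(2,1): flips 1 -> legal
(3,0): no bracket -> illegal
(3,5): flips 1 -> legal
(4,0): flips 1 -> legal
(4,1): flips 1 -> legal
(4,5): flips 2 -> legal
(5,5): flips 3 -> legal
B mobility = 8
-- W to move --
(0,0): flips 2 -> legal
(0,1): flips 2 -> legal
(0,2): flips 2 -> legal
(0,3): no bracket -> illegal
(1,0): no bracket -> illegal
(1,3): flips 2 -> legal
(1,4): flips 1 -> legal
(2,0): no bracket -> illegal
(2,1): flips 2 -> legal
(4,1): flips 2 -> legal
(5,1): flips 3 -> legal
W mobility = 8

Answer: B=8 W=8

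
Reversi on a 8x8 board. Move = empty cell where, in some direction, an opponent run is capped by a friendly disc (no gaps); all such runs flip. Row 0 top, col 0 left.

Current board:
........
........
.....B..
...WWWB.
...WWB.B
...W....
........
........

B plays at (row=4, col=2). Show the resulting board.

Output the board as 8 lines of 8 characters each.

Answer: ........
........
.....B..
...WWWB.
..BBBB.B
...W....
........
........

Derivation:
Place B at (4,2); scan 8 dirs for brackets.
Dir NW: first cell '.' (not opp) -> no flip
Dir N: first cell '.' (not opp) -> no flip
Dir NE: opp run (3,3), next='.' -> no flip
Dir W: first cell '.' (not opp) -> no flip
Dir E: opp run (4,3) (4,4) capped by B -> flip
Dir SW: first cell '.' (not opp) -> no flip
Dir S: first cell '.' (not opp) -> no flip
Dir SE: opp run (5,3), next='.' -> no flip
All flips: (4,3) (4,4)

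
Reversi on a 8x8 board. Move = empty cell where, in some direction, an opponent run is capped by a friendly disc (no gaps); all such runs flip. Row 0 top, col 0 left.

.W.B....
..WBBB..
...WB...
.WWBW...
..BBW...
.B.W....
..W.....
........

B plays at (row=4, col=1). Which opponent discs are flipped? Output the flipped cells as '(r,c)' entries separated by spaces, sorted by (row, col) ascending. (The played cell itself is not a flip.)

Answer: (2,3) (3,2)

Derivation:
Dir NW: first cell '.' (not opp) -> no flip
Dir N: opp run (3,1), next='.' -> no flip
Dir NE: opp run (3,2) (2,3) capped by B -> flip
Dir W: first cell '.' (not opp) -> no flip
Dir E: first cell 'B' (not opp) -> no flip
Dir SW: first cell '.' (not opp) -> no flip
Dir S: first cell 'B' (not opp) -> no flip
Dir SE: first cell '.' (not opp) -> no flip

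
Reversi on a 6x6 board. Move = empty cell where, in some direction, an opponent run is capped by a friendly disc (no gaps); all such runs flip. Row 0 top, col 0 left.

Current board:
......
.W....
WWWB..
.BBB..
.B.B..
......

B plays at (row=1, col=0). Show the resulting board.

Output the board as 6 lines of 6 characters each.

Place B at (1,0); scan 8 dirs for brackets.
Dir NW: edge -> no flip
Dir N: first cell '.' (not opp) -> no flip
Dir NE: first cell '.' (not opp) -> no flip
Dir W: edge -> no flip
Dir E: opp run (1,1), next='.' -> no flip
Dir SW: edge -> no flip
Dir S: opp run (2,0), next='.' -> no flip
Dir SE: opp run (2,1) capped by B -> flip
All flips: (2,1)

Answer: ......
BW....
WBWB..
.BBB..
.B.B..
......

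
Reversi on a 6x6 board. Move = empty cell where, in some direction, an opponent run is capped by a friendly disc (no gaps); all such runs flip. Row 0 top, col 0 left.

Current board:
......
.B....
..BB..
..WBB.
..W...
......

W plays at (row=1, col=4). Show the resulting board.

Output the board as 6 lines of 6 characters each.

Answer: ......
.B..W.
..BW..
..WBB.
..W...
......

Derivation:
Place W at (1,4); scan 8 dirs for brackets.
Dir NW: first cell '.' (not opp) -> no flip
Dir N: first cell '.' (not opp) -> no flip
Dir NE: first cell '.' (not opp) -> no flip
Dir W: first cell '.' (not opp) -> no flip
Dir E: first cell '.' (not opp) -> no flip
Dir SW: opp run (2,3) capped by W -> flip
Dir S: first cell '.' (not opp) -> no flip
Dir SE: first cell '.' (not opp) -> no flip
All flips: (2,3)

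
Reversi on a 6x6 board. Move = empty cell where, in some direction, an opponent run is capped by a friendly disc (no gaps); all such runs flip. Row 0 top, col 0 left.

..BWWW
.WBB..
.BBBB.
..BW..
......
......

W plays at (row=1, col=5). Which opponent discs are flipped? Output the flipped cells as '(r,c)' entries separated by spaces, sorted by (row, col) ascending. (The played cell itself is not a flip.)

Answer: (2,4)

Derivation:
Dir NW: first cell 'W' (not opp) -> no flip
Dir N: first cell 'W' (not opp) -> no flip
Dir NE: edge -> no flip
Dir W: first cell '.' (not opp) -> no flip
Dir E: edge -> no flip
Dir SW: opp run (2,4) capped by W -> flip
Dir S: first cell '.' (not opp) -> no flip
Dir SE: edge -> no flip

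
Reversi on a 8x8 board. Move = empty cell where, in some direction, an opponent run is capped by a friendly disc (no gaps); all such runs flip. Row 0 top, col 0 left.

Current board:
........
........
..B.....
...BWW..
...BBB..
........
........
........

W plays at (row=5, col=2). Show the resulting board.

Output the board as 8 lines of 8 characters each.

Answer: ........
........
..B.....
...BWW..
...WBB..
..W.....
........
........

Derivation:
Place W at (5,2); scan 8 dirs for brackets.
Dir NW: first cell '.' (not opp) -> no flip
Dir N: first cell '.' (not opp) -> no flip
Dir NE: opp run (4,3) capped by W -> flip
Dir W: first cell '.' (not opp) -> no flip
Dir E: first cell '.' (not opp) -> no flip
Dir SW: first cell '.' (not opp) -> no flip
Dir S: first cell '.' (not opp) -> no flip
Dir SE: first cell '.' (not opp) -> no flip
All flips: (4,3)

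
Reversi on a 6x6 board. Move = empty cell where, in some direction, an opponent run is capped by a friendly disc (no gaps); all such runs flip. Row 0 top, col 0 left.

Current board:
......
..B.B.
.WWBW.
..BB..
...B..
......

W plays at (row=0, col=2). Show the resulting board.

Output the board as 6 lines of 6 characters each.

Answer: ..W...
..W.B.
.WWBW.
..BB..
...B..
......

Derivation:
Place W at (0,2); scan 8 dirs for brackets.
Dir NW: edge -> no flip
Dir N: edge -> no flip
Dir NE: edge -> no flip
Dir W: first cell '.' (not opp) -> no flip
Dir E: first cell '.' (not opp) -> no flip
Dir SW: first cell '.' (not opp) -> no flip
Dir S: opp run (1,2) capped by W -> flip
Dir SE: first cell '.' (not opp) -> no flip
All flips: (1,2)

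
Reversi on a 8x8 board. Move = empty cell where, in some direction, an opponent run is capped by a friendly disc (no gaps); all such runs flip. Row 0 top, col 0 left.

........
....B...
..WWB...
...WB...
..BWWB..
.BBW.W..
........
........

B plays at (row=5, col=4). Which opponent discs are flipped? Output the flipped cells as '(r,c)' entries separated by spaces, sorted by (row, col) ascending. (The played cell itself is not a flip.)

Answer: (4,4) (5,3)

Derivation:
Dir NW: opp run (4,3), next='.' -> no flip
Dir N: opp run (4,4) capped by B -> flip
Dir NE: first cell 'B' (not opp) -> no flip
Dir W: opp run (5,3) capped by B -> flip
Dir E: opp run (5,5), next='.' -> no flip
Dir SW: first cell '.' (not opp) -> no flip
Dir S: first cell '.' (not opp) -> no flip
Dir SE: first cell '.' (not opp) -> no flip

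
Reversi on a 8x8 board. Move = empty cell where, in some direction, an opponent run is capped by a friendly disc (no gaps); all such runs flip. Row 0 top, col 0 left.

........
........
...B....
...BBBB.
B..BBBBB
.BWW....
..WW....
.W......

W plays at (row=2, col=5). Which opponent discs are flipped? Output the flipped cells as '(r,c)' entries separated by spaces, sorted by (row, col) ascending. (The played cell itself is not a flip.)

Dir NW: first cell '.' (not opp) -> no flip
Dir N: first cell '.' (not opp) -> no flip
Dir NE: first cell '.' (not opp) -> no flip
Dir W: first cell '.' (not opp) -> no flip
Dir E: first cell '.' (not opp) -> no flip
Dir SW: opp run (3,4) (4,3) capped by W -> flip
Dir S: opp run (3,5) (4,5), next='.' -> no flip
Dir SE: opp run (3,6) (4,7), next=edge -> no flip

Answer: (3,4) (4,3)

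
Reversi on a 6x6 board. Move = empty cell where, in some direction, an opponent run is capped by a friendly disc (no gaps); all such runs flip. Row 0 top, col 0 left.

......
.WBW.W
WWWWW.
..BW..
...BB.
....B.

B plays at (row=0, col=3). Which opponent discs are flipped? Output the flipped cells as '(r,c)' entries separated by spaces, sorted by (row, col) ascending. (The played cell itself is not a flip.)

Answer: (1,3) (2,3) (3,3)

Derivation:
Dir NW: edge -> no flip
Dir N: edge -> no flip
Dir NE: edge -> no flip
Dir W: first cell '.' (not opp) -> no flip
Dir E: first cell '.' (not opp) -> no flip
Dir SW: first cell 'B' (not opp) -> no flip
Dir S: opp run (1,3) (2,3) (3,3) capped by B -> flip
Dir SE: first cell '.' (not opp) -> no flip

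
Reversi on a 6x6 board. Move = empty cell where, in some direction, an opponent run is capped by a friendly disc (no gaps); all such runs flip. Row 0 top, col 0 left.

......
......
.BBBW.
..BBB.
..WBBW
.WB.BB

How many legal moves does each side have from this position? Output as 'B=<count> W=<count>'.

-- B to move --
(1,3): no bracket -> illegal
(1,4): flips 1 -> legal
(1,5): flips 1 -> legal
(2,5): flips 1 -> legal
(3,1): no bracket -> illegal
(3,5): flips 1 -> legal
(4,0): no bracket -> illegal
(4,1): flips 1 -> legal
(5,0): flips 1 -> legal
(5,3): no bracket -> illegal
B mobility = 6
-- W to move --
(1,0): no bracket -> illegal
(1,1): no bracket -> illegal
(1,2): flips 4 -> legal
(1,3): no bracket -> illegal
(1,4): no bracket -> illegal
(2,0): flips 3 -> legal
(2,5): no bracket -> illegal
(3,0): no bracket -> illegal
(3,1): no bracket -> illegal
(3,5): no bracket -> illegal
(4,1): no bracket -> illegal
(5,3): flips 1 -> legal
W mobility = 3

Answer: B=6 W=3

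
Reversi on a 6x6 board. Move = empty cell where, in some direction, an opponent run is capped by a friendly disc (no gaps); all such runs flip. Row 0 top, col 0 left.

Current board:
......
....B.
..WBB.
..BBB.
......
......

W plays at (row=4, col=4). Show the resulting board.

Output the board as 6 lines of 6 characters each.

Place W at (4,4); scan 8 dirs for brackets.
Dir NW: opp run (3,3) capped by W -> flip
Dir N: opp run (3,4) (2,4) (1,4), next='.' -> no flip
Dir NE: first cell '.' (not opp) -> no flip
Dir W: first cell '.' (not opp) -> no flip
Dir E: first cell '.' (not opp) -> no flip
Dir SW: first cell '.' (not opp) -> no flip
Dir S: first cell '.' (not opp) -> no flip
Dir SE: first cell '.' (not opp) -> no flip
All flips: (3,3)

Answer: ......
....B.
..WBB.
..BWB.
....W.
......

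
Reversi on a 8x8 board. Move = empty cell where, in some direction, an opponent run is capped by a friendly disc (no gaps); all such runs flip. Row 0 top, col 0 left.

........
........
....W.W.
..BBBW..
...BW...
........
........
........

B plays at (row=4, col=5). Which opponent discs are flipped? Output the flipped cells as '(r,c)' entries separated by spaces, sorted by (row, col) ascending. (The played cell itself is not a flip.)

Dir NW: first cell 'B' (not opp) -> no flip
Dir N: opp run (3,5), next='.' -> no flip
Dir NE: first cell '.' (not opp) -> no flip
Dir W: opp run (4,4) capped by B -> flip
Dir E: first cell '.' (not opp) -> no flip
Dir SW: first cell '.' (not opp) -> no flip
Dir S: first cell '.' (not opp) -> no flip
Dir SE: first cell '.' (not opp) -> no flip

Answer: (4,4)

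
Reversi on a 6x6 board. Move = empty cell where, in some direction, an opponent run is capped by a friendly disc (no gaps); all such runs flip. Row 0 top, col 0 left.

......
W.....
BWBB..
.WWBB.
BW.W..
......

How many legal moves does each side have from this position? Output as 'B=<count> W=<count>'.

-- B to move --
(0,0): flips 1 -> legal
(0,1): no bracket -> illegal
(1,1): no bracket -> illegal
(1,2): no bracket -> illegal
(3,0): flips 2 -> legal
(4,2): flips 3 -> legal
(4,4): no bracket -> illegal
(5,0): flips 2 -> legal
(5,1): no bracket -> illegal
(5,2): flips 1 -> legal
(5,3): flips 1 -> legal
(5,4): no bracket -> illegal
B mobility = 6
-- W to move --
(1,1): no bracket -> illegal
(1,2): flips 1 -> legal
(1,3): flips 3 -> legal
(1,4): flips 1 -> legal
(2,4): flips 2 -> legal
(2,5): flips 1 -> legal
(3,0): flips 1 -> legal
(3,5): flips 2 -> legal
(4,2): no bracket -> illegal
(4,4): no bracket -> illegal
(4,5): no bracket -> illegal
(5,0): no bracket -> illegal
(5,1): no bracket -> illegal
W mobility = 7

Answer: B=6 W=7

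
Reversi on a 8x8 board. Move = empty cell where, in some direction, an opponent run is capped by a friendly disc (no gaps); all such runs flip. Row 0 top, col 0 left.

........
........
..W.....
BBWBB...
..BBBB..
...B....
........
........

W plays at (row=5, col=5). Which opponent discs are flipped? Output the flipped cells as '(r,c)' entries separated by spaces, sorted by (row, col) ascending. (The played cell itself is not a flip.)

Dir NW: opp run (4,4) (3,3) capped by W -> flip
Dir N: opp run (4,5), next='.' -> no flip
Dir NE: first cell '.' (not opp) -> no flip
Dir W: first cell '.' (not opp) -> no flip
Dir E: first cell '.' (not opp) -> no flip
Dir SW: first cell '.' (not opp) -> no flip
Dir S: first cell '.' (not opp) -> no flip
Dir SE: first cell '.' (not opp) -> no flip

Answer: (3,3) (4,4)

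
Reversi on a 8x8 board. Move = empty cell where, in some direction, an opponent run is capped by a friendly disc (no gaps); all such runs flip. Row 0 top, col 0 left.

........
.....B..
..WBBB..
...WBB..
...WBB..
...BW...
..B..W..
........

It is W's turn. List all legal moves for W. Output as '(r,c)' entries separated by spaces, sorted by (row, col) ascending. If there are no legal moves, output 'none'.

(0,4): no bracket -> illegal
(0,5): no bracket -> illegal
(0,6): flips 2 -> legal
(1,2): no bracket -> illegal
(1,3): flips 1 -> legal
(1,4): flips 3 -> legal
(1,6): flips 2 -> legal
(2,6): flips 3 -> legal
(3,2): no bracket -> illegal
(3,6): flips 3 -> legal
(4,2): no bracket -> illegal
(4,6): flips 2 -> legal
(5,1): no bracket -> illegal
(5,2): flips 1 -> legal
(5,5): flips 1 -> legal
(5,6): no bracket -> illegal
(6,1): no bracket -> illegal
(6,3): flips 1 -> legal
(6,4): no bracket -> illegal
(7,1): no bracket -> illegal
(7,2): no bracket -> illegal
(7,3): no bracket -> illegal

Answer: (0,6) (1,3) (1,4) (1,6) (2,6) (3,6) (4,6) (5,2) (5,5) (6,3)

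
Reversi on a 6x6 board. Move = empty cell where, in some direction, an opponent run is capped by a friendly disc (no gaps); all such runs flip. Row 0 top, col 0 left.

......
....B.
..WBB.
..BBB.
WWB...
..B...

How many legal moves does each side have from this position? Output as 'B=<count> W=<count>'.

-- B to move --
(1,1): flips 1 -> legal
(1,2): flips 1 -> legal
(1,3): no bracket -> illegal
(2,1): flips 1 -> legal
(3,0): flips 1 -> legal
(3,1): no bracket -> illegal
(5,0): flips 1 -> legal
(5,1): no bracket -> illegal
B mobility = 5
-- W to move --
(0,3): no bracket -> illegal
(0,4): no bracket -> illegal
(0,5): flips 3 -> legal
(1,2): no bracket -> illegal
(1,3): no bracket -> illegal
(1,5): no bracket -> illegal
(2,1): no bracket -> illegal
(2,5): flips 2 -> legal
(3,1): no bracket -> illegal
(3,5): no bracket -> illegal
(4,3): flips 1 -> legal
(4,4): flips 1 -> legal
(4,5): no bracket -> illegal
(5,1): no bracket -> illegal
(5,3): no bracket -> illegal
W mobility = 4

Answer: B=5 W=4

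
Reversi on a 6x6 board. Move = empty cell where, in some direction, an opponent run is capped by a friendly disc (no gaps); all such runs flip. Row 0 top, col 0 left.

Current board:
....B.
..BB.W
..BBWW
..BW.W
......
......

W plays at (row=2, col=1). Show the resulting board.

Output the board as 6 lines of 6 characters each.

Place W at (2,1); scan 8 dirs for brackets.
Dir NW: first cell '.' (not opp) -> no flip
Dir N: first cell '.' (not opp) -> no flip
Dir NE: opp run (1,2), next='.' -> no flip
Dir W: first cell '.' (not opp) -> no flip
Dir E: opp run (2,2) (2,3) capped by W -> flip
Dir SW: first cell '.' (not opp) -> no flip
Dir S: first cell '.' (not opp) -> no flip
Dir SE: opp run (3,2), next='.' -> no flip
All flips: (2,2) (2,3)

Answer: ....B.
..BB.W
.WWWWW
..BW.W
......
......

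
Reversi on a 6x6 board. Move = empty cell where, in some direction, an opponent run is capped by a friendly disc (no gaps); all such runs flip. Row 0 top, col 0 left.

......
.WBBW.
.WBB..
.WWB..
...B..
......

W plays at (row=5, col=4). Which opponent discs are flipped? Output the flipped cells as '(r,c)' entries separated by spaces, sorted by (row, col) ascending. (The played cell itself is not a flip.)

Answer: (4,3)

Derivation:
Dir NW: opp run (4,3) capped by W -> flip
Dir N: first cell '.' (not opp) -> no flip
Dir NE: first cell '.' (not opp) -> no flip
Dir W: first cell '.' (not opp) -> no flip
Dir E: first cell '.' (not opp) -> no flip
Dir SW: edge -> no flip
Dir S: edge -> no flip
Dir SE: edge -> no flip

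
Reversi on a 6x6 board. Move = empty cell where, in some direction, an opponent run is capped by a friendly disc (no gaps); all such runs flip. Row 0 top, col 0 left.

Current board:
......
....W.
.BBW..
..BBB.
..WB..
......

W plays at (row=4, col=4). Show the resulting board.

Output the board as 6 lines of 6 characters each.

Place W at (4,4); scan 8 dirs for brackets.
Dir NW: opp run (3,3) (2,2), next='.' -> no flip
Dir N: opp run (3,4), next='.' -> no flip
Dir NE: first cell '.' (not opp) -> no flip
Dir W: opp run (4,3) capped by W -> flip
Dir E: first cell '.' (not opp) -> no flip
Dir SW: first cell '.' (not opp) -> no flip
Dir S: first cell '.' (not opp) -> no flip
Dir SE: first cell '.' (not opp) -> no flip
All flips: (4,3)

Answer: ......
....W.
.BBW..
..BBB.
..WWW.
......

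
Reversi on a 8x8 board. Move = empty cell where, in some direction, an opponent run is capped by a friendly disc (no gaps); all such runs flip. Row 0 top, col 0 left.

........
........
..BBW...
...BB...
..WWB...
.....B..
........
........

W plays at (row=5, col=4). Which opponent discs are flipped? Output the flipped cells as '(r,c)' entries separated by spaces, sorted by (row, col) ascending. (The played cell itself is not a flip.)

Dir NW: first cell 'W' (not opp) -> no flip
Dir N: opp run (4,4) (3,4) capped by W -> flip
Dir NE: first cell '.' (not opp) -> no flip
Dir W: first cell '.' (not opp) -> no flip
Dir E: opp run (5,5), next='.' -> no flip
Dir SW: first cell '.' (not opp) -> no flip
Dir S: first cell '.' (not opp) -> no flip
Dir SE: first cell '.' (not opp) -> no flip

Answer: (3,4) (4,4)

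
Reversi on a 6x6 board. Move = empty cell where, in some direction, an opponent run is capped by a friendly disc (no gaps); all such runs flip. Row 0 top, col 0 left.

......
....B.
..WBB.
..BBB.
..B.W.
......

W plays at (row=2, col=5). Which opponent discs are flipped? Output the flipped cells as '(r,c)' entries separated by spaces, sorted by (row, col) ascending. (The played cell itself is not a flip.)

Answer: (2,3) (2,4)

Derivation:
Dir NW: opp run (1,4), next='.' -> no flip
Dir N: first cell '.' (not opp) -> no flip
Dir NE: edge -> no flip
Dir W: opp run (2,4) (2,3) capped by W -> flip
Dir E: edge -> no flip
Dir SW: opp run (3,4), next='.' -> no flip
Dir S: first cell '.' (not opp) -> no flip
Dir SE: edge -> no flip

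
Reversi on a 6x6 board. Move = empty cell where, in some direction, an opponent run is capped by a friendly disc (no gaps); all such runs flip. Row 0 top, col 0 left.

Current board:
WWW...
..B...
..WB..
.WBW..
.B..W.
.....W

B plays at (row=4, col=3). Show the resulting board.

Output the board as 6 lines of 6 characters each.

Place B at (4,3); scan 8 dirs for brackets.
Dir NW: first cell 'B' (not opp) -> no flip
Dir N: opp run (3,3) capped by B -> flip
Dir NE: first cell '.' (not opp) -> no flip
Dir W: first cell '.' (not opp) -> no flip
Dir E: opp run (4,4), next='.' -> no flip
Dir SW: first cell '.' (not opp) -> no flip
Dir S: first cell '.' (not opp) -> no flip
Dir SE: first cell '.' (not opp) -> no flip
All flips: (3,3)

Answer: WWW...
..B...
..WB..
.WBB..
.B.BW.
.....W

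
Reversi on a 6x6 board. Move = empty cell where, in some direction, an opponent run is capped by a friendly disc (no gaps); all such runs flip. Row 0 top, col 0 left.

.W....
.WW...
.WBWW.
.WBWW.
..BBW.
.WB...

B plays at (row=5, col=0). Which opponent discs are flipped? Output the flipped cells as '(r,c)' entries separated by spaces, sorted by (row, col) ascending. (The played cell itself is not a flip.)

Answer: (5,1)

Derivation:
Dir NW: edge -> no flip
Dir N: first cell '.' (not opp) -> no flip
Dir NE: first cell '.' (not opp) -> no flip
Dir W: edge -> no flip
Dir E: opp run (5,1) capped by B -> flip
Dir SW: edge -> no flip
Dir S: edge -> no flip
Dir SE: edge -> no flip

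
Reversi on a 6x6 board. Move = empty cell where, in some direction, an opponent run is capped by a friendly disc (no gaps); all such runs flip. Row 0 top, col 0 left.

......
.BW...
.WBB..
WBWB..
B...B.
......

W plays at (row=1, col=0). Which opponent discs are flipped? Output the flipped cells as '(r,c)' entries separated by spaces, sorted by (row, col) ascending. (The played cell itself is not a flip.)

Dir NW: edge -> no flip
Dir N: first cell '.' (not opp) -> no flip
Dir NE: first cell '.' (not opp) -> no flip
Dir W: edge -> no flip
Dir E: opp run (1,1) capped by W -> flip
Dir SW: edge -> no flip
Dir S: first cell '.' (not opp) -> no flip
Dir SE: first cell 'W' (not opp) -> no flip

Answer: (1,1)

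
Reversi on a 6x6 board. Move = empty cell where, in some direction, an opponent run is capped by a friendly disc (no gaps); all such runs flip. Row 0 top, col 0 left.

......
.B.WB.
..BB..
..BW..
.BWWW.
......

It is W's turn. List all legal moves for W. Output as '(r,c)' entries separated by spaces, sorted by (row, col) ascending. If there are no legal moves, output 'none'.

(0,0): flips 2 -> legal
(0,1): no bracket -> illegal
(0,2): no bracket -> illegal
(0,3): no bracket -> illegal
(0,4): no bracket -> illegal
(0,5): no bracket -> illegal
(1,0): no bracket -> illegal
(1,2): flips 2 -> legal
(1,5): flips 1 -> legal
(2,0): no bracket -> illegal
(2,1): flips 1 -> legal
(2,4): no bracket -> illegal
(2,5): no bracket -> illegal
(3,0): no bracket -> illegal
(3,1): flips 2 -> legal
(3,4): no bracket -> illegal
(4,0): flips 1 -> legal
(5,0): no bracket -> illegal
(5,1): no bracket -> illegal
(5,2): no bracket -> illegal

Answer: (0,0) (1,2) (1,5) (2,1) (3,1) (4,0)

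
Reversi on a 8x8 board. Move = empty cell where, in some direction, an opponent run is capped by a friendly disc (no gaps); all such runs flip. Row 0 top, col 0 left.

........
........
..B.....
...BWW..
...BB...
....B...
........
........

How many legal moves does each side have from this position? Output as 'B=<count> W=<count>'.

-- B to move --
(2,3): no bracket -> illegal
(2,4): flips 1 -> legal
(2,5): flips 1 -> legal
(2,6): flips 1 -> legal
(3,6): flips 2 -> legal
(4,5): no bracket -> illegal
(4,6): no bracket -> illegal
B mobility = 4
-- W to move --
(1,1): no bracket -> illegal
(1,2): no bracket -> illegal
(1,3): no bracket -> illegal
(2,1): no bracket -> illegal
(2,3): no bracket -> illegal
(2,4): no bracket -> illegal
(3,1): no bracket -> illegal
(3,2): flips 1 -> legal
(4,2): no bracket -> illegal
(4,5): no bracket -> illegal
(5,2): flips 1 -> legal
(5,3): flips 1 -> legal
(5,5): no bracket -> illegal
(6,3): no bracket -> illegal
(6,4): flips 2 -> legal
(6,5): no bracket -> illegal
W mobility = 4

Answer: B=4 W=4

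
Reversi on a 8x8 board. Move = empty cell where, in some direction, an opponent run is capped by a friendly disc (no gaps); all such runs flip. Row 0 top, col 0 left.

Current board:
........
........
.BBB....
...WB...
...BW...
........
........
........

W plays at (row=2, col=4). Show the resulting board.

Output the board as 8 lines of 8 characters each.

Answer: ........
........
.BBBW...
...WW...
...BW...
........
........
........

Derivation:
Place W at (2,4); scan 8 dirs for brackets.
Dir NW: first cell '.' (not opp) -> no flip
Dir N: first cell '.' (not opp) -> no flip
Dir NE: first cell '.' (not opp) -> no flip
Dir W: opp run (2,3) (2,2) (2,1), next='.' -> no flip
Dir E: first cell '.' (not opp) -> no flip
Dir SW: first cell 'W' (not opp) -> no flip
Dir S: opp run (3,4) capped by W -> flip
Dir SE: first cell '.' (not opp) -> no flip
All flips: (3,4)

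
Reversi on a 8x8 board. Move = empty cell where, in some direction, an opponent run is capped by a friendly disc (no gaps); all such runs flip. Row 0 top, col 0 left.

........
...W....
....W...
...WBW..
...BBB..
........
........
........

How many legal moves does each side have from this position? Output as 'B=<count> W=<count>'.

Answer: B=7 W=3

Derivation:
-- B to move --
(0,2): no bracket -> illegal
(0,3): no bracket -> illegal
(0,4): no bracket -> illegal
(1,2): no bracket -> illegal
(1,4): flips 1 -> legal
(1,5): no bracket -> illegal
(2,2): flips 1 -> legal
(2,3): flips 1 -> legal
(2,5): flips 1 -> legal
(2,6): flips 1 -> legal
(3,2): flips 1 -> legal
(3,6): flips 1 -> legal
(4,2): no bracket -> illegal
(4,6): no bracket -> illegal
B mobility = 7
-- W to move --
(2,3): no bracket -> illegal
(2,5): no bracket -> illegal
(3,2): no bracket -> illegal
(3,6): no bracket -> illegal
(4,2): no bracket -> illegal
(4,6): no bracket -> illegal
(5,2): no bracket -> illegal
(5,3): flips 2 -> legal
(5,4): flips 2 -> legal
(5,5): flips 2 -> legal
(5,6): no bracket -> illegal
W mobility = 3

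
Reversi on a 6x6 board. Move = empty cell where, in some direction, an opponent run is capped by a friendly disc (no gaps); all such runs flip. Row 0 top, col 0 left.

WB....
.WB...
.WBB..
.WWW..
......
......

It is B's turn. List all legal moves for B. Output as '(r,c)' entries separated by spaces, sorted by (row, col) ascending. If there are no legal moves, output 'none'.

Answer: (1,0) (2,0) (3,0) (4,0) (4,1) (4,2) (4,3) (4,4)

Derivation:
(0,2): no bracket -> illegal
(1,0): flips 1 -> legal
(2,0): flips 1 -> legal
(2,4): no bracket -> illegal
(3,0): flips 1 -> legal
(3,4): no bracket -> illegal
(4,0): flips 1 -> legal
(4,1): flips 4 -> legal
(4,2): flips 1 -> legal
(4,3): flips 1 -> legal
(4,4): flips 1 -> legal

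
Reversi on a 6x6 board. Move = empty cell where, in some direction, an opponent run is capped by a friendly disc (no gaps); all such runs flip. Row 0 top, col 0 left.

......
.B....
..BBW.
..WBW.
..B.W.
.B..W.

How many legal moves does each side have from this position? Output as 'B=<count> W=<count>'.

-- B to move --
(1,3): no bracket -> illegal
(1,4): no bracket -> illegal
(1,5): flips 1 -> legal
(2,1): no bracket -> illegal
(2,5): flips 1 -> legal
(3,1): flips 1 -> legal
(3,5): flips 1 -> legal
(4,1): flips 1 -> legal
(4,3): no bracket -> illegal
(4,5): flips 1 -> legal
(5,3): no bracket -> illegal
(5,5): flips 1 -> legal
B mobility = 7
-- W to move --
(0,0): flips 3 -> legal
(0,1): no bracket -> illegal
(0,2): no bracket -> illegal
(1,0): no bracket -> illegal
(1,2): flips 2 -> legal
(1,3): no bracket -> illegal
(1,4): flips 1 -> legal
(2,0): no bracket -> illegal
(2,1): flips 2 -> legal
(3,1): no bracket -> illegal
(4,0): no bracket -> illegal
(4,1): no bracket -> illegal
(4,3): no bracket -> illegal
(5,0): no bracket -> illegal
(5,2): flips 1 -> legal
(5,3): no bracket -> illegal
W mobility = 5

Answer: B=7 W=5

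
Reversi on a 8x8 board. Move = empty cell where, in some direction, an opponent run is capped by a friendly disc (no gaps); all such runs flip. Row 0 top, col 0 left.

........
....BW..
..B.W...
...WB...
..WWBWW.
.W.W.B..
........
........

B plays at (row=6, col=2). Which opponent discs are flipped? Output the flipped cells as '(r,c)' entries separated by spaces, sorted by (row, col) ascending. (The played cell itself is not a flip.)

Dir NW: opp run (5,1), next='.' -> no flip
Dir N: first cell '.' (not opp) -> no flip
Dir NE: opp run (5,3) capped by B -> flip
Dir W: first cell '.' (not opp) -> no flip
Dir E: first cell '.' (not opp) -> no flip
Dir SW: first cell '.' (not opp) -> no flip
Dir S: first cell '.' (not opp) -> no flip
Dir SE: first cell '.' (not opp) -> no flip

Answer: (5,3)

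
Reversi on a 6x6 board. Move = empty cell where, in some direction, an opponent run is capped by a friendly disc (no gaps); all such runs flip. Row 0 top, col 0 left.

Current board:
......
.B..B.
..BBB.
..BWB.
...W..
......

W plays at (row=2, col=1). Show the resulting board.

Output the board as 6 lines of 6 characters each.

Answer: ......
.B..B.
.WBBB.
..WWB.
...W..
......

Derivation:
Place W at (2,1); scan 8 dirs for brackets.
Dir NW: first cell '.' (not opp) -> no flip
Dir N: opp run (1,1), next='.' -> no flip
Dir NE: first cell '.' (not opp) -> no flip
Dir W: first cell '.' (not opp) -> no flip
Dir E: opp run (2,2) (2,3) (2,4), next='.' -> no flip
Dir SW: first cell '.' (not opp) -> no flip
Dir S: first cell '.' (not opp) -> no flip
Dir SE: opp run (3,2) capped by W -> flip
All flips: (3,2)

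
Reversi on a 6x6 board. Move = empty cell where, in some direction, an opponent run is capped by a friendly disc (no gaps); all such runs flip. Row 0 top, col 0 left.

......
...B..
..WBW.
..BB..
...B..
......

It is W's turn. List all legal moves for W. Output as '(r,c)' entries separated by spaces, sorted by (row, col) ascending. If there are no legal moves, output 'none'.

Answer: (0,2) (0,4) (4,2) (4,4)

Derivation:
(0,2): flips 1 -> legal
(0,3): no bracket -> illegal
(0,4): flips 1 -> legal
(1,2): no bracket -> illegal
(1,4): no bracket -> illegal
(2,1): no bracket -> illegal
(3,1): no bracket -> illegal
(3,4): no bracket -> illegal
(4,1): no bracket -> illegal
(4,2): flips 2 -> legal
(4,4): flips 1 -> legal
(5,2): no bracket -> illegal
(5,3): no bracket -> illegal
(5,4): no bracket -> illegal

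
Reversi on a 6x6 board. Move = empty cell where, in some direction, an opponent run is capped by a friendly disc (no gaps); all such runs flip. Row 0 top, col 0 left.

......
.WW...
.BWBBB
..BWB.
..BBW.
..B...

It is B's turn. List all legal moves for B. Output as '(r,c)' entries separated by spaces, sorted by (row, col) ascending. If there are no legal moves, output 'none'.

(0,0): no bracket -> illegal
(0,1): flips 2 -> legal
(0,2): flips 2 -> legal
(0,3): flips 1 -> legal
(1,0): no bracket -> illegal
(1,3): no bracket -> illegal
(2,0): no bracket -> illegal
(3,1): no bracket -> illegal
(3,5): no bracket -> illegal
(4,5): flips 1 -> legal
(5,3): no bracket -> illegal
(5,4): flips 1 -> legal
(5,5): no bracket -> illegal

Answer: (0,1) (0,2) (0,3) (4,5) (5,4)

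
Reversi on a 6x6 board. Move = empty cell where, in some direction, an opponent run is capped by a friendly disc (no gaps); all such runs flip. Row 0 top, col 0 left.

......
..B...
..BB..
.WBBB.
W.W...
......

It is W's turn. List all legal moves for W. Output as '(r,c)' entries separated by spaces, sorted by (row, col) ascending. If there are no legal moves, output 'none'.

(0,1): no bracket -> illegal
(0,2): flips 3 -> legal
(0,3): no bracket -> illegal
(1,1): no bracket -> illegal
(1,3): flips 1 -> legal
(1,4): no bracket -> illegal
(2,1): no bracket -> illegal
(2,4): flips 1 -> legal
(2,5): no bracket -> illegal
(3,5): flips 3 -> legal
(4,1): no bracket -> illegal
(4,3): no bracket -> illegal
(4,4): no bracket -> illegal
(4,5): no bracket -> illegal

Answer: (0,2) (1,3) (2,4) (3,5)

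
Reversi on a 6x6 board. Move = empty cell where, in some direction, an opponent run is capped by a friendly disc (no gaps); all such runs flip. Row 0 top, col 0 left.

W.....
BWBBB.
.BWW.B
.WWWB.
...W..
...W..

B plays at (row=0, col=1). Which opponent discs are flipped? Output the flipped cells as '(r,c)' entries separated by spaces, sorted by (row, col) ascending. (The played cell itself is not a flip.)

Answer: (1,1)

Derivation:
Dir NW: edge -> no flip
Dir N: edge -> no flip
Dir NE: edge -> no flip
Dir W: opp run (0,0), next=edge -> no flip
Dir E: first cell '.' (not opp) -> no flip
Dir SW: first cell 'B' (not opp) -> no flip
Dir S: opp run (1,1) capped by B -> flip
Dir SE: first cell 'B' (not opp) -> no flip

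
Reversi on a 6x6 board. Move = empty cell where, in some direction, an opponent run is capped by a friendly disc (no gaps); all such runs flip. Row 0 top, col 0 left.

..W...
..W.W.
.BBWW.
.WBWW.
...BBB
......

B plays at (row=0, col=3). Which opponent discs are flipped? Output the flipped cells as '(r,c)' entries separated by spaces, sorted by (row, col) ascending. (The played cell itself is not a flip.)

Dir NW: edge -> no flip
Dir N: edge -> no flip
Dir NE: edge -> no flip
Dir W: opp run (0,2), next='.' -> no flip
Dir E: first cell '.' (not opp) -> no flip
Dir SW: opp run (1,2) capped by B -> flip
Dir S: first cell '.' (not opp) -> no flip
Dir SE: opp run (1,4), next='.' -> no flip

Answer: (1,2)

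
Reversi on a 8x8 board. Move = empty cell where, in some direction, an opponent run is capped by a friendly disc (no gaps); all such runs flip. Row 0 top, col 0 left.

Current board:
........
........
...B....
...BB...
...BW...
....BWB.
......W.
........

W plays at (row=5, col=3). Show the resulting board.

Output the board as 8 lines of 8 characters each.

Place W at (5,3); scan 8 dirs for brackets.
Dir NW: first cell '.' (not opp) -> no flip
Dir N: opp run (4,3) (3,3) (2,3), next='.' -> no flip
Dir NE: first cell 'W' (not opp) -> no flip
Dir W: first cell '.' (not opp) -> no flip
Dir E: opp run (5,4) capped by W -> flip
Dir SW: first cell '.' (not opp) -> no flip
Dir S: first cell '.' (not opp) -> no flip
Dir SE: first cell '.' (not opp) -> no flip
All flips: (5,4)

Answer: ........
........
...B....
...BB...
...BW...
...WWWB.
......W.
........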